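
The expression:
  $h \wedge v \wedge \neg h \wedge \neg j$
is never true.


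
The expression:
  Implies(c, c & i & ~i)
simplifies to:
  ~c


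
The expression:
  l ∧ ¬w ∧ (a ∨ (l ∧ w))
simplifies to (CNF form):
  a ∧ l ∧ ¬w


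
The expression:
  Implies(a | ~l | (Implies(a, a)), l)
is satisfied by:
  {l: True}


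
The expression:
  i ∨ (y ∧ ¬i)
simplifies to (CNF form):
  i ∨ y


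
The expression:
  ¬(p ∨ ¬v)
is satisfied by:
  {v: True, p: False}


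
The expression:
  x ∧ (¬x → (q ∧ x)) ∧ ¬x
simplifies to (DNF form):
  False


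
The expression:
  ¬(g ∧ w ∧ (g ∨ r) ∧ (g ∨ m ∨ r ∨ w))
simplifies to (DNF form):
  ¬g ∨ ¬w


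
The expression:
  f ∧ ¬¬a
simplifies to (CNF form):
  a ∧ f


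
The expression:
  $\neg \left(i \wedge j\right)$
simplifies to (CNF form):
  $\neg i \vee \neg j$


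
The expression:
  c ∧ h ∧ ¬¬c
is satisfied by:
  {h: True, c: True}


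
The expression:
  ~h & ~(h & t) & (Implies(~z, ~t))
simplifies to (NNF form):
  ~h & (z | ~t)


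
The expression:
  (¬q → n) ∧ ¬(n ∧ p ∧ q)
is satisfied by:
  {q: True, p: False, n: False}
  {n: True, q: True, p: False}
  {q: True, p: True, n: False}
  {n: True, p: False, q: False}
  {n: True, p: True, q: False}


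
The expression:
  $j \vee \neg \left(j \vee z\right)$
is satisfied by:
  {j: True, z: False}
  {z: False, j: False}
  {z: True, j: True}


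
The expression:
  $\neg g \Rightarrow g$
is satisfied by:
  {g: True}


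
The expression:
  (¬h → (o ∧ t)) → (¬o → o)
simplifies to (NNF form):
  o ∨ ¬h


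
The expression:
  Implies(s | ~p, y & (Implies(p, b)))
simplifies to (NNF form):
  (b & y) | (p & ~s) | (y & ~p)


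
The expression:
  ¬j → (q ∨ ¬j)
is always true.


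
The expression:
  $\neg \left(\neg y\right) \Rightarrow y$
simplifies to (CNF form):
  $\text{True}$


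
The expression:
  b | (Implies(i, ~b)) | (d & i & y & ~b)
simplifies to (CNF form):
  True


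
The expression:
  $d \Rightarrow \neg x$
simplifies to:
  $\neg d \vee \neg x$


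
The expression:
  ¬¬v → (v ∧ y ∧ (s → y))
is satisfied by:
  {y: True, v: False}
  {v: False, y: False}
  {v: True, y: True}


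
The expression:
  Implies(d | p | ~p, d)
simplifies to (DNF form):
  d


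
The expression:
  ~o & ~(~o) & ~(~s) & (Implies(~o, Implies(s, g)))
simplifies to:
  False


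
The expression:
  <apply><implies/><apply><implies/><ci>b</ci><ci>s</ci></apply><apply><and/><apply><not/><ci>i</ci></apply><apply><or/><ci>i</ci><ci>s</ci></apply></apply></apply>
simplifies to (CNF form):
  <apply><and/><apply><or/><ci>b</ci><ci>s</ci></apply><apply><or/><ci>b</ci><apply><not/><ci>i</ci></apply></apply><apply><or/><ci>s</ci><apply><not/><ci>s</ci></apply></apply><apply><or/><apply><not/><ci>i</ci></apply><apply><not/><ci>s</ci></apply></apply></apply>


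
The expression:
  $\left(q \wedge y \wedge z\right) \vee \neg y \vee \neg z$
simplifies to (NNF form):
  $q \vee \neg y \vee \neg z$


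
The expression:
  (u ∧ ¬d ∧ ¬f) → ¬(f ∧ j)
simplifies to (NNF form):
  True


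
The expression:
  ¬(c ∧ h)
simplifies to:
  ¬c ∨ ¬h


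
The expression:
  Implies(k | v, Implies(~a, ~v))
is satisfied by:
  {a: True, v: False}
  {v: False, a: False}
  {v: True, a: True}


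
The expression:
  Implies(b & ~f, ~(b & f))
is always true.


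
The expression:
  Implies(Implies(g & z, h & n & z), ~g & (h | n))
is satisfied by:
  {z: True, h: True, n: True, g: False}
  {z: True, h: True, n: False, g: False}
  {z: True, n: True, h: False, g: False}
  {h: True, n: True, z: False, g: False}
  {h: True, z: False, n: False, g: False}
  {n: True, z: False, h: False, g: False}
  {g: True, n: False, h: True, z: True}
  {g: True, z: True, n: True, h: False}
  {g: True, z: True, n: False, h: False}


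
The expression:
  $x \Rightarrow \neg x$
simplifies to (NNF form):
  $\neg x$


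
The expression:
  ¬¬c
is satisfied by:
  {c: True}


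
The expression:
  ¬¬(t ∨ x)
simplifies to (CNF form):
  t ∨ x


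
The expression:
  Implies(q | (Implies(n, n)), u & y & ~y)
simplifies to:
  False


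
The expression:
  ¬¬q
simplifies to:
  q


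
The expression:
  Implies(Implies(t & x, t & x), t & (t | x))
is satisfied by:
  {t: True}


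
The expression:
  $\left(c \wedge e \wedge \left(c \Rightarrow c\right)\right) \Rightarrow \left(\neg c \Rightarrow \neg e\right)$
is always true.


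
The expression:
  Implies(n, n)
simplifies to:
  True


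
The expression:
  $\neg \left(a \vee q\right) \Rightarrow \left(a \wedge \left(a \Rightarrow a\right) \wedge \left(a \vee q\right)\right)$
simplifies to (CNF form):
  $a \vee q$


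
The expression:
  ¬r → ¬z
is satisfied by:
  {r: True, z: False}
  {z: False, r: False}
  {z: True, r: True}


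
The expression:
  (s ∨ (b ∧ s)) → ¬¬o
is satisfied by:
  {o: True, s: False}
  {s: False, o: False}
  {s: True, o: True}


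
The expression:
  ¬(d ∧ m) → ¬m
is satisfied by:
  {d: True, m: False}
  {m: False, d: False}
  {m: True, d: True}


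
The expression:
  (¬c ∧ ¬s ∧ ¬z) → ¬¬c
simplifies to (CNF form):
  c ∨ s ∨ z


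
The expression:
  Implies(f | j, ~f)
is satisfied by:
  {f: False}


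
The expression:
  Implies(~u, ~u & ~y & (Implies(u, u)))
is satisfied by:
  {u: True, y: False}
  {y: False, u: False}
  {y: True, u: True}


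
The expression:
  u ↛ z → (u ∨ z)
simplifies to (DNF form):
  True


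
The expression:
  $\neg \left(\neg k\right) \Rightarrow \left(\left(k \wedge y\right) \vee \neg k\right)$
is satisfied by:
  {y: True, k: False}
  {k: False, y: False}
  {k: True, y: True}


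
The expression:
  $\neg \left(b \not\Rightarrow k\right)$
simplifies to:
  $k \vee \neg b$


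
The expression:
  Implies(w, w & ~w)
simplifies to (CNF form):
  ~w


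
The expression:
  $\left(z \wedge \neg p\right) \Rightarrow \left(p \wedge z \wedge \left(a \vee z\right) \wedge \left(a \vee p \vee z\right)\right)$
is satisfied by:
  {p: True, z: False}
  {z: False, p: False}
  {z: True, p: True}


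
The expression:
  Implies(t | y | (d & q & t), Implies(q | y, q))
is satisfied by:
  {q: True, y: False}
  {y: False, q: False}
  {y: True, q: True}


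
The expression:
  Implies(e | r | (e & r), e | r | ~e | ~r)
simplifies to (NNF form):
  True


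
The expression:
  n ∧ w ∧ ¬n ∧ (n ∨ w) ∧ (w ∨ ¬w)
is never true.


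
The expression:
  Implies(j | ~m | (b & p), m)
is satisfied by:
  {m: True}


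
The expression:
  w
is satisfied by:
  {w: True}


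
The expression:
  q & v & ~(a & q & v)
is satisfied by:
  {q: True, v: True, a: False}


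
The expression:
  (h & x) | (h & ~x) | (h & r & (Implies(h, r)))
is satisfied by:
  {h: True}


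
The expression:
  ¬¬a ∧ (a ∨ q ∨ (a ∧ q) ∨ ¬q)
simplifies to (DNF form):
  a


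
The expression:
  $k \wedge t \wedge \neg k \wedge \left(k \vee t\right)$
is never true.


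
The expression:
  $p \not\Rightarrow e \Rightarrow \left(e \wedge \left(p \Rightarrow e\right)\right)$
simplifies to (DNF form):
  $e \vee \neg p$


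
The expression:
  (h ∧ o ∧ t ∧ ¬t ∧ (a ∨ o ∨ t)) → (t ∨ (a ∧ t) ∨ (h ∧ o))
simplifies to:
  True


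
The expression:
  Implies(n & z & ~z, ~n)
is always true.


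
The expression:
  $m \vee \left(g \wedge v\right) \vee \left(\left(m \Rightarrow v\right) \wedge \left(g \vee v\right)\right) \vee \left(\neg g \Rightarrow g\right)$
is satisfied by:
  {m: True, v: True, g: True}
  {m: True, v: True, g: False}
  {m: True, g: True, v: False}
  {m: True, g: False, v: False}
  {v: True, g: True, m: False}
  {v: True, g: False, m: False}
  {g: True, v: False, m: False}


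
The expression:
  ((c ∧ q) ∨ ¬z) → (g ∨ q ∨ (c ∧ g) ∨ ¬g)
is always true.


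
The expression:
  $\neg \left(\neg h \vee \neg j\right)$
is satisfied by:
  {h: True, j: True}


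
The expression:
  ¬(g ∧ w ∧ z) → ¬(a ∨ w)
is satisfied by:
  {z: True, g: True, a: False, w: False}
  {z: True, g: False, a: False, w: False}
  {g: True, z: False, a: False, w: False}
  {z: False, g: False, a: False, w: False}
  {z: True, w: True, g: True, a: False}
  {z: True, w: True, a: True, g: True}


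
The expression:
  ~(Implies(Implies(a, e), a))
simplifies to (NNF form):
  ~a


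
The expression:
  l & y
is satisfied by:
  {y: True, l: True}


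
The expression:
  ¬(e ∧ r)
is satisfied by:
  {e: False, r: False}
  {r: True, e: False}
  {e: True, r: False}


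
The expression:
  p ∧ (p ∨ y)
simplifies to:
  p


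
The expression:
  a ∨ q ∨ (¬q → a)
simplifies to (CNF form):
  a ∨ q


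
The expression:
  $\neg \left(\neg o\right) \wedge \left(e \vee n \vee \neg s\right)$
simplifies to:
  $o \wedge \left(e \vee n \vee \neg s\right)$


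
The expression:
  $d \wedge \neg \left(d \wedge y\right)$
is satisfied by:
  {d: True, y: False}


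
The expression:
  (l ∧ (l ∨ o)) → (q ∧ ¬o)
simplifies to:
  (q ∧ ¬o) ∨ ¬l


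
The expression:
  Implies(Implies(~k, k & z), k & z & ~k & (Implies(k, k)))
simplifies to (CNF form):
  ~k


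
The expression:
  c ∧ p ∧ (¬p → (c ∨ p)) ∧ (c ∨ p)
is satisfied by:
  {c: True, p: True}


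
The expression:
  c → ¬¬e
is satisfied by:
  {e: True, c: False}
  {c: False, e: False}
  {c: True, e: True}


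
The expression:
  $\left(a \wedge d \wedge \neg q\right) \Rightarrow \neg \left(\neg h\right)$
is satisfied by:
  {q: True, h: True, a: False, d: False}
  {q: True, h: False, a: False, d: False}
  {h: True, d: False, q: False, a: False}
  {d: False, h: False, q: False, a: False}
  {d: True, q: True, h: True, a: False}
  {d: True, q: True, h: False, a: False}
  {d: True, h: True, q: False, a: False}
  {d: True, h: False, q: False, a: False}
  {a: True, q: True, h: True, d: False}
  {a: True, q: True, h: False, d: False}
  {a: True, h: True, q: False, d: False}
  {a: True, h: False, q: False, d: False}
  {d: True, a: True, q: True, h: True}
  {d: True, a: True, q: True, h: False}
  {d: True, a: True, h: True, q: False}


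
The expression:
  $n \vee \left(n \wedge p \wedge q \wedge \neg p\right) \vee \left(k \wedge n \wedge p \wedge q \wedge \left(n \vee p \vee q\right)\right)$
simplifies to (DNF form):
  $n$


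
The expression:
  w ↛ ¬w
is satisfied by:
  {w: True}


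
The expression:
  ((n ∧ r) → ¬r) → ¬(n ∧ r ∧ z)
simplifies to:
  True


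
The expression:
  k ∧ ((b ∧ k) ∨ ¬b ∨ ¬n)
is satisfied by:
  {k: True}


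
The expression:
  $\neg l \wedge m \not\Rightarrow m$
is never true.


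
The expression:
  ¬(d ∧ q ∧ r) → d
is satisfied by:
  {d: True}


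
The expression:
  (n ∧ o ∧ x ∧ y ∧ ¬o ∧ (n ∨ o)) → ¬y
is always true.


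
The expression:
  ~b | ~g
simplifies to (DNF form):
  ~b | ~g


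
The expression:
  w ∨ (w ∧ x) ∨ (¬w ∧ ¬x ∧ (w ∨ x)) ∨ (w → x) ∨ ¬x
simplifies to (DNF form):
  True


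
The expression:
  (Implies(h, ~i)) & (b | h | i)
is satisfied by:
  {b: True, i: False, h: False}
  {b: True, i: True, h: False}
  {i: True, b: False, h: False}
  {b: True, h: True, i: False}
  {h: True, b: False, i: False}


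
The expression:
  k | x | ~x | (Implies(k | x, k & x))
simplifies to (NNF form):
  True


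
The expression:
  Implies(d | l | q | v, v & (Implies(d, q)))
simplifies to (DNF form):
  (q & v) | (v & ~d) | (q & v & ~l) | (q & v & ~q) | (q & ~l & ~q) | (v & ~d & ~l) | (v & ~d & ~q) | (~d & ~l & ~q)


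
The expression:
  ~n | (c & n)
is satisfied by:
  {c: True, n: False}
  {n: False, c: False}
  {n: True, c: True}


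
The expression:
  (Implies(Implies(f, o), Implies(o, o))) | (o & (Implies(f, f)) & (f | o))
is always true.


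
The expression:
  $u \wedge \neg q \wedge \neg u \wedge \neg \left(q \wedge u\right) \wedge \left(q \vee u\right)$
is never true.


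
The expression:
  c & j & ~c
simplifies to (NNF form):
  False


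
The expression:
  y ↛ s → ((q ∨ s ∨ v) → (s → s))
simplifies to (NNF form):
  True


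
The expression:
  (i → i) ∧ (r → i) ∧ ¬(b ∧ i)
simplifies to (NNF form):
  (i ∧ ¬b) ∨ (¬i ∧ ¬r)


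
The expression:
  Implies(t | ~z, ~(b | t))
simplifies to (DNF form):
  (z & ~t) | (~b & ~t)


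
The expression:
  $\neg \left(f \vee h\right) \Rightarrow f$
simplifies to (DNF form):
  $f \vee h$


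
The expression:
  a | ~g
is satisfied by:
  {a: True, g: False}
  {g: False, a: False}
  {g: True, a: True}


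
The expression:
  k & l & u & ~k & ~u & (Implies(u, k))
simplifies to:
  False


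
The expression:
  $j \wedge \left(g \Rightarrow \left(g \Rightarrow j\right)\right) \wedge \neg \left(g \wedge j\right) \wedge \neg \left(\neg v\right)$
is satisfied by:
  {j: True, v: True, g: False}


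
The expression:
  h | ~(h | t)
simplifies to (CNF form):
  h | ~t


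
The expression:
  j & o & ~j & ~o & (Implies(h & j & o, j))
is never true.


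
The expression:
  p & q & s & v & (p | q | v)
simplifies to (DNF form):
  p & q & s & v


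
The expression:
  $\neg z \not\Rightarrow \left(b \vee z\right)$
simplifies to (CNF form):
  $\neg b \wedge \neg z$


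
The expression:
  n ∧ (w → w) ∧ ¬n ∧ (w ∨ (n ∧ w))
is never true.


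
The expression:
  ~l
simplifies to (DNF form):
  ~l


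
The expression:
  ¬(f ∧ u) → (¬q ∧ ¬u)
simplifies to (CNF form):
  (f ∨ ¬q) ∧ (f ∨ ¬u) ∧ (u ∨ ¬q) ∧ (u ∨ ¬u)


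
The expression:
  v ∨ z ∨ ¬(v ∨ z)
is always true.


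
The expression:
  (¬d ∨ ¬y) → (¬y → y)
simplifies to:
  y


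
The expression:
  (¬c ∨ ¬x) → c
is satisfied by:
  {c: True}


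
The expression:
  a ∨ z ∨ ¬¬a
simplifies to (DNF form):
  a ∨ z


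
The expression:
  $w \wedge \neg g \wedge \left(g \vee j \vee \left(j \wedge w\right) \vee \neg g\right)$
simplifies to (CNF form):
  $w \wedge \neg g$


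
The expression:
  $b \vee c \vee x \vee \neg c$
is always true.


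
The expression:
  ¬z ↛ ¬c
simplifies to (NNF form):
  c ∧ ¬z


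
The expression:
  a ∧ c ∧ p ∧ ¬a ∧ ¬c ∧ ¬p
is never true.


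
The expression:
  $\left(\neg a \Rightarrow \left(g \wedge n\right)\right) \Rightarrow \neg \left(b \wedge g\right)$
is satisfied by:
  {n: False, g: False, b: False, a: False}
  {a: True, n: False, g: False, b: False}
  {n: True, a: False, g: False, b: False}
  {a: True, n: True, g: False, b: False}
  {b: True, a: False, n: False, g: False}
  {b: True, a: True, n: False, g: False}
  {b: True, n: True, a: False, g: False}
  {b: True, a: True, n: True, g: False}
  {g: True, b: False, n: False, a: False}
  {g: True, a: True, b: False, n: False}
  {g: True, n: True, b: False, a: False}
  {a: True, g: True, n: True, b: False}
  {g: True, b: True, a: False, n: False}


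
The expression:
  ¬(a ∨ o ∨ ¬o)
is never true.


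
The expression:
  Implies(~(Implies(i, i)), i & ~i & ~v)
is always true.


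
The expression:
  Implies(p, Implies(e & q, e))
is always true.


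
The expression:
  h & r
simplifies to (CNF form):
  h & r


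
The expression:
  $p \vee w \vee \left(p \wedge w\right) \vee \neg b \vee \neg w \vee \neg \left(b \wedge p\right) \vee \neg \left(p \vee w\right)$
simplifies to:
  $\text{True}$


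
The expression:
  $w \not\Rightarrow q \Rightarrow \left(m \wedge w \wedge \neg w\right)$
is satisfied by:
  {q: True, w: False}
  {w: False, q: False}
  {w: True, q: True}


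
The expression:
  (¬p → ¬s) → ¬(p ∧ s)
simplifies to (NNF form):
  ¬p ∨ ¬s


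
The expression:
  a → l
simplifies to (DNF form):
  l ∨ ¬a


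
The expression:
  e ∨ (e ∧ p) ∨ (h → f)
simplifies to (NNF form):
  e ∨ f ∨ ¬h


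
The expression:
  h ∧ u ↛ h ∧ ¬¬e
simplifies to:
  False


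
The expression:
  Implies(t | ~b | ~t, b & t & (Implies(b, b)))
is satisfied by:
  {t: True, b: True}


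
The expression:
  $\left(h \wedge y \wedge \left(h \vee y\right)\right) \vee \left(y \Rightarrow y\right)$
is always true.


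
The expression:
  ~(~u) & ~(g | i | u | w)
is never true.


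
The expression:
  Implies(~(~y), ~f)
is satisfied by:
  {y: False, f: False}
  {f: True, y: False}
  {y: True, f: False}


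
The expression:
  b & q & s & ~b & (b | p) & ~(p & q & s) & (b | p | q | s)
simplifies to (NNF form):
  False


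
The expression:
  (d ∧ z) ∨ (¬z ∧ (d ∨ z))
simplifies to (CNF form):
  d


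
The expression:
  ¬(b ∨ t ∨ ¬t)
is never true.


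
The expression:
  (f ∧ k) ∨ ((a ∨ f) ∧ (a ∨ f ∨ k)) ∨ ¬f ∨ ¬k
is always true.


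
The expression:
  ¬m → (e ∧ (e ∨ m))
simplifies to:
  e ∨ m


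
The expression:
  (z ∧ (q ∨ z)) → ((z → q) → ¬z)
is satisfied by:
  {q: False, z: False}
  {z: True, q: False}
  {q: True, z: False}


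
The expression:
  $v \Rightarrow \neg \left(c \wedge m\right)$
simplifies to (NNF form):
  $\neg c \vee \neg m \vee \neg v$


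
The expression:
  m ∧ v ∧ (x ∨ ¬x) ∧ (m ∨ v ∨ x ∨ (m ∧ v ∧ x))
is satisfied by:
  {m: True, v: True}


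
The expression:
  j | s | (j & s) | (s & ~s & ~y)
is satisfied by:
  {s: True, j: True}
  {s: True, j: False}
  {j: True, s: False}


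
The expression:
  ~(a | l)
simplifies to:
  ~a & ~l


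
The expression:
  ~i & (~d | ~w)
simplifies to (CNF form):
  ~i & (~d | ~w)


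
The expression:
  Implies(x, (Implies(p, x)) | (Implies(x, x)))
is always true.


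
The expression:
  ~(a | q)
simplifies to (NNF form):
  ~a & ~q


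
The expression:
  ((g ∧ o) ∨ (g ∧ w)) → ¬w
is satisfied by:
  {w: False, g: False}
  {g: True, w: False}
  {w: True, g: False}


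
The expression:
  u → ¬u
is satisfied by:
  {u: False}


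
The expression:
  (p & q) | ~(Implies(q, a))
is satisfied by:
  {p: True, q: True, a: False}
  {q: True, a: False, p: False}
  {a: True, p: True, q: True}


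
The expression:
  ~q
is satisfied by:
  {q: False}


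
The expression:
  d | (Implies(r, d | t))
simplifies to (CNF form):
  d | t | ~r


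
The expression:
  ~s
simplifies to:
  ~s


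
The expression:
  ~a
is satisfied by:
  {a: False}


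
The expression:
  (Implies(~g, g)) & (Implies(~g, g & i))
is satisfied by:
  {g: True}


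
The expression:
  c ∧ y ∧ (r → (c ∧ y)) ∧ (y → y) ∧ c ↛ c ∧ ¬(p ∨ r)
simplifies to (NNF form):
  False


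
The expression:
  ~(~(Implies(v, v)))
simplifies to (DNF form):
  True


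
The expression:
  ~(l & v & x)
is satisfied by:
  {l: False, v: False, x: False}
  {x: True, l: False, v: False}
  {v: True, l: False, x: False}
  {x: True, v: True, l: False}
  {l: True, x: False, v: False}
  {x: True, l: True, v: False}
  {v: True, l: True, x: False}


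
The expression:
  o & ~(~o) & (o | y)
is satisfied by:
  {o: True}


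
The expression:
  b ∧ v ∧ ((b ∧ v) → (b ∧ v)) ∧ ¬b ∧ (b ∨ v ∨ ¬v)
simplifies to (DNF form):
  False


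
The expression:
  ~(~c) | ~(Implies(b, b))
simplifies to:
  c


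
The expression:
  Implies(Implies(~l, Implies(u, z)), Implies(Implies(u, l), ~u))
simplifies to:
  ~l | ~u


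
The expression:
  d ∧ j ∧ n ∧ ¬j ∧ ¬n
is never true.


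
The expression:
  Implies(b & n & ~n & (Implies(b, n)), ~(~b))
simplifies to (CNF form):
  True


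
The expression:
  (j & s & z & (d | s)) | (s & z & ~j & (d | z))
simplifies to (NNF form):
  s & z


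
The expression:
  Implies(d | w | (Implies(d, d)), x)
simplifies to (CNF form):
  x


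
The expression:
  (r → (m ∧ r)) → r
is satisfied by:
  {r: True}


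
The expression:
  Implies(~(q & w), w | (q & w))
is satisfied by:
  {w: True}


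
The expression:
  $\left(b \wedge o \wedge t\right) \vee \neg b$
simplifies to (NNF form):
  $\left(o \wedge t\right) \vee \neg b$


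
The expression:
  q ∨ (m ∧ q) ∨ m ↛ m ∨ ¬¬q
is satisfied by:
  {q: True}


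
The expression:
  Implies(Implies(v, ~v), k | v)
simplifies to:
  k | v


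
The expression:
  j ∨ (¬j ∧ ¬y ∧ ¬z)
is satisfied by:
  {j: True, y: False, z: False}
  {z: True, j: True, y: False}
  {j: True, y: True, z: False}
  {z: True, j: True, y: True}
  {z: False, y: False, j: False}


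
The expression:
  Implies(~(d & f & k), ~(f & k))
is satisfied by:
  {d: True, k: False, f: False}
  {k: False, f: False, d: False}
  {f: True, d: True, k: False}
  {f: True, k: False, d: False}
  {d: True, k: True, f: False}
  {k: True, d: False, f: False}
  {f: True, k: True, d: True}


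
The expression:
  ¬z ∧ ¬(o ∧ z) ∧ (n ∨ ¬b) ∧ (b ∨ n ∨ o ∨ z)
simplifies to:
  ¬z ∧ (n ∨ o) ∧ (n ∨ ¬b)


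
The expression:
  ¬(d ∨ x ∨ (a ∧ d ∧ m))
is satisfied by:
  {x: False, d: False}


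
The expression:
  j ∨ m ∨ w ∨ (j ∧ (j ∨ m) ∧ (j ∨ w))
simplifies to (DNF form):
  j ∨ m ∨ w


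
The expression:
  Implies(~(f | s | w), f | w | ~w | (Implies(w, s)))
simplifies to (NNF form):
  True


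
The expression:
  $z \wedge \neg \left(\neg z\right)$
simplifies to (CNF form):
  $z$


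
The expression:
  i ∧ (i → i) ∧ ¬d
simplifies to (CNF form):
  i ∧ ¬d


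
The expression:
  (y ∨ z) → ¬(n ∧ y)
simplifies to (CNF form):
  ¬n ∨ ¬y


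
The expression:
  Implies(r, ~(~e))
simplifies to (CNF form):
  e | ~r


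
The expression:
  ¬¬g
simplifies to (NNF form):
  g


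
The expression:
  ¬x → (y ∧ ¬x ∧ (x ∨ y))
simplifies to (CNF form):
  x ∨ y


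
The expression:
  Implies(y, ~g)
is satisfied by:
  {g: False, y: False}
  {y: True, g: False}
  {g: True, y: False}


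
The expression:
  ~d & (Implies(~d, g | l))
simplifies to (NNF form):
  ~d & (g | l)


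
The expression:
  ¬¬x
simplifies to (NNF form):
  x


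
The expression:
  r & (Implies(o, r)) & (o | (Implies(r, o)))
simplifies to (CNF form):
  o & r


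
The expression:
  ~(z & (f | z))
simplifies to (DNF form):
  ~z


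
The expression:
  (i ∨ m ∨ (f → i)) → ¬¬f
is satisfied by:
  {f: True}


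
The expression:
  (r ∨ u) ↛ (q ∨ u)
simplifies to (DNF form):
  r ∧ ¬q ∧ ¬u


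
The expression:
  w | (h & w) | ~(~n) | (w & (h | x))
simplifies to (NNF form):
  n | w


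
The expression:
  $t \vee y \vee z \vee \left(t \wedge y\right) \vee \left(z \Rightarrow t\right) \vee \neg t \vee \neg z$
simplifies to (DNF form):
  $\text{True}$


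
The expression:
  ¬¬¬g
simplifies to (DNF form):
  ¬g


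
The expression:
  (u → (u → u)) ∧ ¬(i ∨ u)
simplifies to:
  ¬i ∧ ¬u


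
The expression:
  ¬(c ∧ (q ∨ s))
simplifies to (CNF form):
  (¬c ∨ ¬q) ∧ (¬c ∨ ¬s)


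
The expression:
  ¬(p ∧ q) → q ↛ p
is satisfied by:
  {q: True}


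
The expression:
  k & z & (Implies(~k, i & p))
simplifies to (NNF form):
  k & z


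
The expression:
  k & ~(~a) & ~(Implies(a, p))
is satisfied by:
  {a: True, k: True, p: False}


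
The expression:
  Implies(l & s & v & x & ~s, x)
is always true.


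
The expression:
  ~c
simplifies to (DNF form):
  ~c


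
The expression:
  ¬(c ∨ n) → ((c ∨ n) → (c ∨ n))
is always true.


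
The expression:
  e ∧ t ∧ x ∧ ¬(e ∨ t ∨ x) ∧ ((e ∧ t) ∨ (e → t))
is never true.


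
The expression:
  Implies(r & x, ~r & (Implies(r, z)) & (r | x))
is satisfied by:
  {x: False, r: False}
  {r: True, x: False}
  {x: True, r: False}


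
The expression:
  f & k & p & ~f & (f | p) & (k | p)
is never true.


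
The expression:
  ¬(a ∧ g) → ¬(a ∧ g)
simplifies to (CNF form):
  True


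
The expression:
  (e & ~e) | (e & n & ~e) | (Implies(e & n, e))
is always true.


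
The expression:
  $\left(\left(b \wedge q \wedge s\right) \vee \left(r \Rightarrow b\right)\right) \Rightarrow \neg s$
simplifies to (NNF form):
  $\left(r \wedge \neg b\right) \vee \neg s$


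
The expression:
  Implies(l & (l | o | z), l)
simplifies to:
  True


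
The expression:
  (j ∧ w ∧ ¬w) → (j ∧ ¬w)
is always true.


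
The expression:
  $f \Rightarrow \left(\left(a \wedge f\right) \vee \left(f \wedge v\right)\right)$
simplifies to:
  $a \vee v \vee \neg f$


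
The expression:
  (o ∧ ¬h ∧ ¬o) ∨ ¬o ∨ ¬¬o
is always true.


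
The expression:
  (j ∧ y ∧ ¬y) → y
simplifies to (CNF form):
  True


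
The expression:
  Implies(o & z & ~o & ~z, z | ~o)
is always true.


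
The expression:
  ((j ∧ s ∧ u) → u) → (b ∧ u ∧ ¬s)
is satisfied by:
  {u: True, b: True, s: False}


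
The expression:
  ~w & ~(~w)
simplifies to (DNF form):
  False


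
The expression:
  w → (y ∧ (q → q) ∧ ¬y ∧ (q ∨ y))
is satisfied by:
  {w: False}


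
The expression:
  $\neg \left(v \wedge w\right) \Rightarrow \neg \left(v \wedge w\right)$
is always true.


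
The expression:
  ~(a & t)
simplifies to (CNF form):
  ~a | ~t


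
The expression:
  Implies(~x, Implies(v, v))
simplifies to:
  True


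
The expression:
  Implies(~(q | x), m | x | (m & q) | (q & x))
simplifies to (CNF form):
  m | q | x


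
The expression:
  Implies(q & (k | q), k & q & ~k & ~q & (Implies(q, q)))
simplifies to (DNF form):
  ~q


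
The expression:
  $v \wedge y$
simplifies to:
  $v \wedge y$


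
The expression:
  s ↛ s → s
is always true.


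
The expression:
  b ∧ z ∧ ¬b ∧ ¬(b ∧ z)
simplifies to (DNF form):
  False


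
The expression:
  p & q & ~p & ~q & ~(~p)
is never true.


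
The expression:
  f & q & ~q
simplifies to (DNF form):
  False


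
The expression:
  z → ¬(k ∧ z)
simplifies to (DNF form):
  ¬k ∨ ¬z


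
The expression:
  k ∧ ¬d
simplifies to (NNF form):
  k ∧ ¬d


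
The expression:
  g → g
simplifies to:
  True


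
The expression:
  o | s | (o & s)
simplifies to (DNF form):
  o | s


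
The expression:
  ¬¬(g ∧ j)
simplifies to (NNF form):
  g ∧ j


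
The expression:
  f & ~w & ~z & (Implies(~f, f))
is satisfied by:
  {f: True, w: False, z: False}


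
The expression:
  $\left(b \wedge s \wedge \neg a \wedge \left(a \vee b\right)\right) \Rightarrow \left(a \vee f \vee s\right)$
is always true.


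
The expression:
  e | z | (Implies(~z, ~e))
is always true.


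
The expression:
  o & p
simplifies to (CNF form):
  o & p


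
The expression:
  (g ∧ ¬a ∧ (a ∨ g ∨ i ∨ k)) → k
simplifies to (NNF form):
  a ∨ k ∨ ¬g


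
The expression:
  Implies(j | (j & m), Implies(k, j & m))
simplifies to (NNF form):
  m | ~j | ~k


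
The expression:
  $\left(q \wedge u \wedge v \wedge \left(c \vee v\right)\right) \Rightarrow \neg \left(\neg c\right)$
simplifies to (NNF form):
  $c \vee \neg q \vee \neg u \vee \neg v$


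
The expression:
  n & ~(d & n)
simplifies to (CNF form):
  n & ~d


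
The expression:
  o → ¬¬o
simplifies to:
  True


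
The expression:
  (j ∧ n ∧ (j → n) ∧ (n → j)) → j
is always true.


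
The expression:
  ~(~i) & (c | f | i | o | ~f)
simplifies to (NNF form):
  i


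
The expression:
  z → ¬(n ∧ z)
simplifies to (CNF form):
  ¬n ∨ ¬z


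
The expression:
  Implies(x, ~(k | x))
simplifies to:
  ~x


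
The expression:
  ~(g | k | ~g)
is never true.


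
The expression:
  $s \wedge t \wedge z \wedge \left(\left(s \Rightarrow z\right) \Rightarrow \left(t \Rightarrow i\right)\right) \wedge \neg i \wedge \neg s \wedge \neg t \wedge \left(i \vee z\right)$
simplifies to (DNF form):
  $\text{False}$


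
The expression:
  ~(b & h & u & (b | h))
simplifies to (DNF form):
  ~b | ~h | ~u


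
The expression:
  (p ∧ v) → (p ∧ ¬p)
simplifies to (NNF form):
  ¬p ∨ ¬v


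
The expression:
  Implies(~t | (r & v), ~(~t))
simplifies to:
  t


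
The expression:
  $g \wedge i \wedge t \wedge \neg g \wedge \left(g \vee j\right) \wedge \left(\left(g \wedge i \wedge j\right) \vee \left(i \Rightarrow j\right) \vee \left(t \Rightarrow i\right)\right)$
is never true.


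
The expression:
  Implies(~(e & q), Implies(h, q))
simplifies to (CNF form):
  q | ~h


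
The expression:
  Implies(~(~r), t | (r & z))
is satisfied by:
  {t: True, z: True, r: False}
  {t: True, z: False, r: False}
  {z: True, t: False, r: False}
  {t: False, z: False, r: False}
  {t: True, r: True, z: True}
  {t: True, r: True, z: False}
  {r: True, z: True, t: False}


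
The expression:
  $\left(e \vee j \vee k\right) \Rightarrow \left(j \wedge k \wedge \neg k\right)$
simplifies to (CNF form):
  $\neg e \wedge \neg j \wedge \neg k$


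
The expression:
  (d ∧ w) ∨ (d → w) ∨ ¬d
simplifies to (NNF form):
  w ∨ ¬d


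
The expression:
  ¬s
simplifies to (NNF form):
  ¬s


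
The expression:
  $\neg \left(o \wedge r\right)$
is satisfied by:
  {o: False, r: False}
  {r: True, o: False}
  {o: True, r: False}


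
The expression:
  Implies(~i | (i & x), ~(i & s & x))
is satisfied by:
  {s: False, x: False, i: False}
  {i: True, s: False, x: False}
  {x: True, s: False, i: False}
  {i: True, x: True, s: False}
  {s: True, i: False, x: False}
  {i: True, s: True, x: False}
  {x: True, s: True, i: False}


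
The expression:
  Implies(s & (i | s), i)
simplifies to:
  i | ~s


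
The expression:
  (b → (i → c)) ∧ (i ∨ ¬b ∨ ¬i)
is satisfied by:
  {c: True, b: False, i: False}
  {c: False, b: False, i: False}
  {i: True, c: True, b: False}
  {i: True, c: False, b: False}
  {b: True, c: True, i: False}
  {b: True, c: False, i: False}
  {b: True, i: True, c: True}


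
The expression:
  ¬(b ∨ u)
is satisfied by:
  {u: False, b: False}


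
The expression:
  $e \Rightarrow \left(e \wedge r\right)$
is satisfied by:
  {r: True, e: False}
  {e: False, r: False}
  {e: True, r: True}


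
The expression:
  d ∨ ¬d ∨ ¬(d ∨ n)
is always true.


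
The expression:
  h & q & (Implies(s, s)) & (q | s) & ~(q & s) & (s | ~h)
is never true.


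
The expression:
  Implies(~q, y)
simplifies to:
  q | y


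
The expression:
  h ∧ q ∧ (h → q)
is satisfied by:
  {h: True, q: True}


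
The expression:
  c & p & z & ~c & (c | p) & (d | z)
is never true.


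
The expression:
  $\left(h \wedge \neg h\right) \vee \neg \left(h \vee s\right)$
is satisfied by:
  {h: False, s: False}


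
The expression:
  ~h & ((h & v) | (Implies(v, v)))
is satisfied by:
  {h: False}


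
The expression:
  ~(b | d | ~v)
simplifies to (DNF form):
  v & ~b & ~d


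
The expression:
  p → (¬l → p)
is always true.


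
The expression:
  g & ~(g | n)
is never true.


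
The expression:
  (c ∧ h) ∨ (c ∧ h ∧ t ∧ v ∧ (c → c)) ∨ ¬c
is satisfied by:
  {h: True, c: False}
  {c: False, h: False}
  {c: True, h: True}


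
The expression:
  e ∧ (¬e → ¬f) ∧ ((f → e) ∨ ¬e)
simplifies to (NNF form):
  e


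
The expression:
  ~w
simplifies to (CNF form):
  ~w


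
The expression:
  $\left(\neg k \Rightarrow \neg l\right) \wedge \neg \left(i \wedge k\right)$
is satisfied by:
  {i: False, l: False, k: False}
  {k: True, i: False, l: False}
  {k: True, l: True, i: False}
  {i: True, k: False, l: False}


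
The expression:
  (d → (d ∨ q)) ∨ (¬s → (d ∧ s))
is always true.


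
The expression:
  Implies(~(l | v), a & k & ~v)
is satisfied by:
  {v: True, k: True, l: True, a: True}
  {v: True, k: True, l: True, a: False}
  {v: True, l: True, a: True, k: False}
  {v: True, l: True, a: False, k: False}
  {v: True, k: True, a: True, l: False}
  {v: True, k: True, a: False, l: False}
  {v: True, a: True, l: False, k: False}
  {v: True, a: False, l: False, k: False}
  {k: True, l: True, a: True, v: False}
  {k: True, l: True, a: False, v: False}
  {l: True, a: True, v: False, k: False}
  {l: True, v: False, a: False, k: False}
  {k: True, a: True, v: False, l: False}


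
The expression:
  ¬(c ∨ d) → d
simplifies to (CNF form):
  c ∨ d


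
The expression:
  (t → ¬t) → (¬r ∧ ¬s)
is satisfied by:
  {t: True, s: False, r: False}
  {r: True, t: True, s: False}
  {t: True, s: True, r: False}
  {r: True, t: True, s: True}
  {r: False, s: False, t: False}


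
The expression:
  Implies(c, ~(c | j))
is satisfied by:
  {c: False}


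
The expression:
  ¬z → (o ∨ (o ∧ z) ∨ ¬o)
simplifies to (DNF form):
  True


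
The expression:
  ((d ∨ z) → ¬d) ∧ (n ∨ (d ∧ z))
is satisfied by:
  {n: True, d: False}


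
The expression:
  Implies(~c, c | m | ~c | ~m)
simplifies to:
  True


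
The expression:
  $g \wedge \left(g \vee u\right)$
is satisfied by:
  {g: True}


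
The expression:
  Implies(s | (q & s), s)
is always true.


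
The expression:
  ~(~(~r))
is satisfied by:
  {r: False}


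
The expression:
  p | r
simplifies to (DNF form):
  p | r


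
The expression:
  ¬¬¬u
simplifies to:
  ¬u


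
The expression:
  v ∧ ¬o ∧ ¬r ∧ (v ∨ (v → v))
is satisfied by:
  {v: True, o: False, r: False}


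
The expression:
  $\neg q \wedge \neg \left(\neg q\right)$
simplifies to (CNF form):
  $\text{False}$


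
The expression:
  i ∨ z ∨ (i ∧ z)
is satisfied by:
  {i: True, z: True}
  {i: True, z: False}
  {z: True, i: False}


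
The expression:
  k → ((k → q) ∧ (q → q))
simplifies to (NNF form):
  q ∨ ¬k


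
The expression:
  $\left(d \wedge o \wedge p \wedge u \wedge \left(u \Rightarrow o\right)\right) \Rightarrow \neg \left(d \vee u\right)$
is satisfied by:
  {u: False, o: False, p: False, d: False}
  {d: True, u: False, o: False, p: False}
  {p: True, u: False, o: False, d: False}
  {d: True, p: True, u: False, o: False}
  {o: True, d: False, u: False, p: False}
  {d: True, o: True, u: False, p: False}
  {p: True, o: True, d: False, u: False}
  {d: True, p: True, o: True, u: False}
  {u: True, p: False, o: False, d: False}
  {d: True, u: True, p: False, o: False}
  {p: True, u: True, d: False, o: False}
  {d: True, p: True, u: True, o: False}
  {o: True, u: True, p: False, d: False}
  {d: True, o: True, u: True, p: False}
  {p: True, o: True, u: True, d: False}


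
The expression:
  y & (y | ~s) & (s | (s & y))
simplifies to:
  s & y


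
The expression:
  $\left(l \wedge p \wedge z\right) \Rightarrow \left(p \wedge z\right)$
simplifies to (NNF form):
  $\text{True}$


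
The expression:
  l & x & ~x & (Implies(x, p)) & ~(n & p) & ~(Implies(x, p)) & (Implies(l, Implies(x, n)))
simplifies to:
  False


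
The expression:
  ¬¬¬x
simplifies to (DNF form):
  ¬x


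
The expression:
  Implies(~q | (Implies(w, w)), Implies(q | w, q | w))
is always true.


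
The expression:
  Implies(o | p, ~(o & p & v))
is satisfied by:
  {p: False, v: False, o: False}
  {o: True, p: False, v: False}
  {v: True, p: False, o: False}
  {o: True, v: True, p: False}
  {p: True, o: False, v: False}
  {o: True, p: True, v: False}
  {v: True, p: True, o: False}


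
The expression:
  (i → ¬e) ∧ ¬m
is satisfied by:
  {e: False, m: False, i: False}
  {i: True, e: False, m: False}
  {e: True, i: False, m: False}


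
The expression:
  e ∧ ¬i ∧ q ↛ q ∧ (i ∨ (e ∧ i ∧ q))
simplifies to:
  False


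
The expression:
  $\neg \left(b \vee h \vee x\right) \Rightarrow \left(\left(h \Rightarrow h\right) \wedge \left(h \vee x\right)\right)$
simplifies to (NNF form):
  $b \vee h \vee x$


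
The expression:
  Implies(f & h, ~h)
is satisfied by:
  {h: False, f: False}
  {f: True, h: False}
  {h: True, f: False}


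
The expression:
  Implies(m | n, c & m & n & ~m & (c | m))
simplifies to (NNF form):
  ~m & ~n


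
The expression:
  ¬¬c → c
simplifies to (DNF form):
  True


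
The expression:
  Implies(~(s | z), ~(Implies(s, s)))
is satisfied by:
  {z: True, s: True}
  {z: True, s: False}
  {s: True, z: False}


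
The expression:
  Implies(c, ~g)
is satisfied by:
  {g: False, c: False}
  {c: True, g: False}
  {g: True, c: False}


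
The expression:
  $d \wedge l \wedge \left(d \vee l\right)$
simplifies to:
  $d \wedge l$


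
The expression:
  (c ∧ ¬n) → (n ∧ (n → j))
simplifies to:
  n ∨ ¬c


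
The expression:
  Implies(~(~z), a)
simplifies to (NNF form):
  a | ~z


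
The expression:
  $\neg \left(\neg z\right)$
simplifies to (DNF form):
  $z$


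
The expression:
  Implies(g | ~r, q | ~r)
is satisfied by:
  {q: True, g: False, r: False}
  {g: False, r: False, q: False}
  {r: True, q: True, g: False}
  {r: True, g: False, q: False}
  {q: True, g: True, r: False}
  {g: True, q: False, r: False}
  {r: True, g: True, q: True}


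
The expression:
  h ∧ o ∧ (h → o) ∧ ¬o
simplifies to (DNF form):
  False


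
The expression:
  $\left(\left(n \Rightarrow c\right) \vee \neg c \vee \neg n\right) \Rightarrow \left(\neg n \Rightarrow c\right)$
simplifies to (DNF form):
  $c \vee n$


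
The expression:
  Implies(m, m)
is always true.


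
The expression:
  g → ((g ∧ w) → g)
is always true.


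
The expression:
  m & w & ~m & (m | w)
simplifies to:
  False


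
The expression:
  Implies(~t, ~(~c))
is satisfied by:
  {t: True, c: True}
  {t: True, c: False}
  {c: True, t: False}


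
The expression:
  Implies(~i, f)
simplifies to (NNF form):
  f | i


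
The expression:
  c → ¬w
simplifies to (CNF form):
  ¬c ∨ ¬w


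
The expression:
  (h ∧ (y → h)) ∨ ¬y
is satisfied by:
  {h: True, y: False}
  {y: False, h: False}
  {y: True, h: True}


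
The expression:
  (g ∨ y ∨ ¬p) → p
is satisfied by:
  {p: True}


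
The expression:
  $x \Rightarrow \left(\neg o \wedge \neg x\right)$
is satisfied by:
  {x: False}


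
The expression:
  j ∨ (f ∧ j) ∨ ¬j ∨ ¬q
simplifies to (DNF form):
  True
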